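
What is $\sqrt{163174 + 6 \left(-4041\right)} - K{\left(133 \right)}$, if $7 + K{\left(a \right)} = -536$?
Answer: $543 + 4 \sqrt{8683} \approx 915.73$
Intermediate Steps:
$K{\left(a \right)} = -543$ ($K{\left(a \right)} = -7 - 536 = -543$)
$\sqrt{163174 + 6 \left(-4041\right)} - K{\left(133 \right)} = \sqrt{163174 + 6 \left(-4041\right)} - -543 = \sqrt{163174 - 24246} + 543 = \sqrt{138928} + 543 = 4 \sqrt{8683} + 543 = 543 + 4 \sqrt{8683}$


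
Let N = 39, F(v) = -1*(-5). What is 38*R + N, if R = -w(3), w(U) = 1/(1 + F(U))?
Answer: 98/3 ≈ 32.667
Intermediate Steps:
F(v) = 5
w(U) = ⅙ (w(U) = 1/(1 + 5) = 1/6 = ⅙)
R = -⅙ (R = -1*⅙ = -⅙ ≈ -0.16667)
38*R + N = 38*(-⅙) + 39 = -19/3 + 39 = 98/3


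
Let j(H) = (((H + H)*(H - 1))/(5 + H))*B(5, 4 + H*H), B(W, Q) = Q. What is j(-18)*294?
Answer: -65959488/13 ≈ -5.0738e+6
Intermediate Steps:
j(H) = 2*H*(-1 + H)*(4 + H²)/(5 + H) (j(H) = (((H + H)*(H - 1))/(5 + H))*(4 + H*H) = (((2*H)*(-1 + H))/(5 + H))*(4 + H²) = ((2*H*(-1 + H))/(5 + H))*(4 + H²) = (2*H*(-1 + H)/(5 + H))*(4 + H²) = 2*H*(-1 + H)*(4 + H²)/(5 + H))
j(-18)*294 = (2*(-18)*(-1 - 18)*(4 + (-18)²)/(5 - 18))*294 = (2*(-18)*(-19)*(4 + 324)/(-13))*294 = (2*(-18)*(-1/13)*(-19)*328)*294 = -224352/13*294 = -65959488/13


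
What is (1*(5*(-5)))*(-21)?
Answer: 525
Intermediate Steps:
(1*(5*(-5)))*(-21) = (1*(-25))*(-21) = -25*(-21) = 525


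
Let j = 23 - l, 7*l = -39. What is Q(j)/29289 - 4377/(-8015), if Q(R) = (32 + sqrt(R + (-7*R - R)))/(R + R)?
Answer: 641012207/1173756675 + 7*I*sqrt(2)/1171560 ≈ 0.54612 + 8.4498e-6*I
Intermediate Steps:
l = -39/7 (l = (1/7)*(-39) = -39/7 ≈ -5.5714)
j = 200/7 (j = 23 - 1*(-39/7) = 23 + 39/7 = 200/7 ≈ 28.571)
Q(R) = (32 + sqrt(7)*sqrt(-R))/(2*R) (Q(R) = (32 + sqrt(R - 8*R))/((2*R)) = (32 + sqrt(-7*R))*(1/(2*R)) = (32 + sqrt(7)*sqrt(-R))*(1/(2*R)) = (32 + sqrt(7)*sqrt(-R))/(2*R))
Q(j)/29289 - 4377/(-8015) = ((32 + sqrt(7)*sqrt(-1*200/7))/(2*(200/7)))/29289 - 4377/(-8015) = ((1/2)*(7/200)*(32 + sqrt(7)*sqrt(-200/7)))*(1/29289) - 4377*(-1/8015) = ((1/2)*(7/200)*(32 + sqrt(7)*(10*I*sqrt(14)/7)))*(1/29289) + 4377/8015 = ((1/2)*(7/200)*(32 + 10*I*sqrt(2)))*(1/29289) + 4377/8015 = (14/25 + 7*I*sqrt(2)/40)*(1/29289) + 4377/8015 = (14/732225 + 7*I*sqrt(2)/1171560) + 4377/8015 = 641012207/1173756675 + 7*I*sqrt(2)/1171560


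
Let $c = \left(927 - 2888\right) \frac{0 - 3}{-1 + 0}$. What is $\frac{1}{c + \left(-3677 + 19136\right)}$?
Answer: $\frac{1}{9576} \approx 0.00010443$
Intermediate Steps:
$c = -5883$ ($c = \left(927 - 2888\right) \left(- \frac{3}{-1}\right) = - 1961 \left(\left(-3\right) \left(-1\right)\right) = \left(-1961\right) 3 = -5883$)
$\frac{1}{c + \left(-3677 + 19136\right)} = \frac{1}{-5883 + \left(-3677 + 19136\right)} = \frac{1}{-5883 + 15459} = \frac{1}{9576}$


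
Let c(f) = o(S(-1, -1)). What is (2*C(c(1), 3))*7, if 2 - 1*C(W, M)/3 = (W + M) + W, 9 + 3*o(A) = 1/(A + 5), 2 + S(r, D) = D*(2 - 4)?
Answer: 1022/5 ≈ 204.40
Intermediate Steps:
S(r, D) = -2 - 2*D (S(r, D) = -2 + D*(2 - 4) = -2 + D*(-2) = -2 - 2*D)
o(A) = -3 + 1/(3*(5 + A)) (o(A) = -3 + 1/(3*(A + 5)) = -3 + 1/(3*(5 + A)))
c(f) = -44/15 (c(f) = (-44 - 9*(-2 - 2*(-1)))/(3*(5 + (-2 - 2*(-1)))) = (-44 - 9*(-2 + 2))/(3*(5 + (-2 + 2))) = (-44 - 9*0)/(3*(5 + 0)) = (1/3)*(-44 + 0)/5 = (1/3)*(1/5)*(-44) = -44/15)
C(W, M) = 6 - 6*W - 3*M (C(W, M) = 6 - 3*((W + M) + W) = 6 - 3*((M + W) + W) = 6 - 3*(M + 2*W) = 6 + (-6*W - 3*M) = 6 - 6*W - 3*M)
(2*C(c(1), 3))*7 = (2*(6 - 6*(-44/15) - 3*3))*7 = (2*(6 + 88/5 - 9))*7 = (2*(73/5))*7 = (146/5)*7 = 1022/5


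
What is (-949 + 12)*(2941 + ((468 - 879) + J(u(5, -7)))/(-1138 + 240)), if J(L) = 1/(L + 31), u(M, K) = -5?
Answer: -64350492361/23348 ≈ -2.7561e+6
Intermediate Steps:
J(L) = 1/(31 + L)
(-949 + 12)*(2941 + ((468 - 879) + J(u(5, -7)))/(-1138 + 240)) = (-949 + 12)*(2941 + ((468 - 879) + 1/(31 - 5))/(-1138 + 240)) = -937*(2941 + (-411 + 1/26)/(-898)) = -937*(2941 + (-411 + 1/26)*(-1/898)) = -937*(2941 - 10685/26*(-1/898)) = -937*(2941 + 10685/23348) = -937*68677153/23348 = -64350492361/23348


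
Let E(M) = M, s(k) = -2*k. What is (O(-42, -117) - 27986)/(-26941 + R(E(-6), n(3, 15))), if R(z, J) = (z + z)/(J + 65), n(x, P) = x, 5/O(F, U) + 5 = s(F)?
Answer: 37585113/36182000 ≈ 1.0388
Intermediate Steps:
O(F, U) = 5/(-5 - 2*F)
R(z, J) = 2*z/(65 + J) (R(z, J) = (2*z)/(65 + J) = 2*z/(65 + J))
(O(-42, -117) - 27986)/(-26941 + R(E(-6), n(3, 15))) = (-5/(5 + 2*(-42)) - 27986)/(-26941 + 2*(-6)/(65 + 3)) = (-5/(5 - 84) - 27986)/(-26941 + 2*(-6)/68) = (-5/(-79) - 27986)/(-26941 + 2*(-6)*(1/68)) = (-5*(-1/79) - 27986)/(-26941 - 3/17) = (5/79 - 27986)/(-458000/17) = -2210889/79*(-17/458000) = 37585113/36182000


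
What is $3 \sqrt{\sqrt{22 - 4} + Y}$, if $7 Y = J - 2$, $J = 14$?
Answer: $\frac{3 \sqrt{84 + 147 \sqrt{2}}}{7} \approx 7.322$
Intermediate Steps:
$Y = \frac{12}{7}$ ($Y = \frac{14 - 2}{7} = \frac{1}{7} \cdot 12 = \frac{12}{7} \approx 1.7143$)
$3 \sqrt{\sqrt{22 - 4} + Y} = 3 \sqrt{\sqrt{22 - 4} + \frac{12}{7}} = 3 \sqrt{\sqrt{18} + \frac{12}{7}} = 3 \sqrt{3 \sqrt{2} + \frac{12}{7}} = 3 \sqrt{\frac{12}{7} + 3 \sqrt{2}}$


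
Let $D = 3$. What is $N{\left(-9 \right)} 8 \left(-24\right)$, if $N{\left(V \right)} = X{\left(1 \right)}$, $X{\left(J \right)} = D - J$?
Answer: $-384$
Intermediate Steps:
$X{\left(J \right)} = 3 - J$
$N{\left(V \right)} = 2$ ($N{\left(V \right)} = 3 - 1 = 2$)
$N{\left(-9 \right)} 8 \left(-24\right) = 2 \cdot 8 \left(-24\right) = 16 \left(-24\right) = -384$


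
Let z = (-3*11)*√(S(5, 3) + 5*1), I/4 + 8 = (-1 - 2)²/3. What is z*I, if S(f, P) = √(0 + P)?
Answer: 660*√(5 + √3) ≈ 1712.4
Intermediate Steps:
S(f, P) = √P
I = -20 (I = -32 + 4*((-1 - 2)²/3) = -32 + 4*((-3)²*(⅓)) = -32 + 4*(9*(⅓)) = -32 + 4*3 = -32 + 12 = -20)
z = -33*√(5 + √3) (z = (-3*11)*√(√3 + 5*1) = -33*√(√3 + 5) = -33*√(5 + √3) ≈ -85.622)
z*I = -33*√(5 + √3)*(-20) = 660*√(5 + √3)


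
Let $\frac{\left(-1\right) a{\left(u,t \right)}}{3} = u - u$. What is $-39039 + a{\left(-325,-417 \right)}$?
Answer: $-39039$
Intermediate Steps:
$a{\left(u,t \right)} = 0$ ($a{\left(u,t \right)} = - 3 \left(u - u\right) = \left(-3\right) 0 = 0$)
$-39039 + a{\left(-325,-417 \right)} = -39039 + 0 = -39039$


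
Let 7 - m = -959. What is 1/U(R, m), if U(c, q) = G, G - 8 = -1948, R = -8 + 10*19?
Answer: -1/1940 ≈ -0.00051546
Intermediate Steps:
m = 966 (m = 7 - 1*(-959) = 7 + 959 = 966)
R = 182 (R = -8 + 190 = 182)
G = -1940 (G = 8 - 1948 = -1940)
U(c, q) = -1940
1/U(R, m) = 1/(-1940) = -1/1940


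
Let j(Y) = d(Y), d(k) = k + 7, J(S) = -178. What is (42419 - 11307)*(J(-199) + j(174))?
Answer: 93336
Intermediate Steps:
d(k) = 7 + k
j(Y) = 7 + Y
(42419 - 11307)*(J(-199) + j(174)) = (42419 - 11307)*(-178 + (7 + 174)) = 31112*(-178 + 181) = 31112*3 = 93336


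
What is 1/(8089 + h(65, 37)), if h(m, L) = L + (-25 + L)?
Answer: 1/8138 ≈ 0.00012288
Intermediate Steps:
h(m, L) = -25 + 2*L
1/(8089 + h(65, 37)) = 1/(8089 + (-25 + 2*37)) = 1/(8089 + (-25 + 74)) = 1/(8089 + 49) = 1/8138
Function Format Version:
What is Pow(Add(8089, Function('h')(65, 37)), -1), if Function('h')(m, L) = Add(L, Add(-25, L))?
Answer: Rational(1, 8138) ≈ 0.00012288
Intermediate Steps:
Function('h')(m, L) = Add(-25, Mul(2, L))
Pow(Add(8089, Function('h')(65, 37)), -1) = Pow(Add(8089, Add(-25, Mul(2, 37))), -1) = Pow(Add(8089, Add(-25, 74)), -1) = Pow(Add(8089, 49), -1) = Pow(8138, -1) = Rational(1, 8138)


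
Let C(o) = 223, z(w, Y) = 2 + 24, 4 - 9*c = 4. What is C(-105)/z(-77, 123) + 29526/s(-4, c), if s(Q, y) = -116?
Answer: -92726/377 ≈ -245.96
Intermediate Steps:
c = 0 (c = 4/9 - 1/9*4 = 4/9 - 4/9 = 0)
z(w, Y) = 26
C(-105)/z(-77, 123) + 29526/s(-4, c) = 223/26 + 29526/(-116) = 223*(1/26) + 29526*(-1/116) = 223/26 - 14763/58 = -92726/377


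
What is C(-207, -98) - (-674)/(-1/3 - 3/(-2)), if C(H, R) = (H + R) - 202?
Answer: 495/7 ≈ 70.714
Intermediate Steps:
C(H, R) = -202 + H + R
C(-207, -98) - (-674)/(-1/3 - 3/(-2)) = (-202 - 207 - 98) - (-674)/(-1/3 - 3/(-2)) = -507 - (-674)/(-1*⅓ - 3*(-½)) = -507 - (-674)/(-⅓ + 3/2) = -507 - (-674)/7/6 = -507 - (-674)*6/7 = -507 - 1*(-4044/7) = -507 + 4044/7 = 495/7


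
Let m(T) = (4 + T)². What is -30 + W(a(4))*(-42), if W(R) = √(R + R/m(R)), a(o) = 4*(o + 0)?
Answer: -30 - 42*√401/5 ≈ -198.21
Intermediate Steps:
a(o) = 4*o
W(R) = √(R + R/(4 + R)²) (W(R) = √(R + R/((4 + R)²)) = √(R + R/(4 + R)²))
-30 + W(a(4))*(-42) = -30 + √(4*4 + (4*4)/(4 + 4*4)²)*(-42) = -30 + √(16 + 16/(4 + 16)²)*(-42) = -30 + √(16 + 16/20²)*(-42) = -30 + √(16 + 16*(1/400))*(-42) = -30 + √(16 + 1/25)*(-42) = -30 + √(401/25)*(-42) = -30 + (√401/5)*(-42) = -30 - 42*√401/5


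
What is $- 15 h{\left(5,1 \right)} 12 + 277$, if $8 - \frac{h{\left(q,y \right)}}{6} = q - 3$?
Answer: $-6203$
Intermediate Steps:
$h{\left(q,y \right)} = 66 - 6 q$ ($h{\left(q,y \right)} = 48 - 6 \left(q - 3\right) = 48 - 6 \left(-3 + q\right) = 48 - \left(-18 + 6 q\right) = 66 - 6 q$)
$- 15 h{\left(5,1 \right)} 12 + 277 = - 15 \left(66 - 30\right) 12 + 277 = - 15 \cdot 36 \cdot 12 + 277 = \left(-15\right) 432 + 277 = -6480 + 277 = -6203$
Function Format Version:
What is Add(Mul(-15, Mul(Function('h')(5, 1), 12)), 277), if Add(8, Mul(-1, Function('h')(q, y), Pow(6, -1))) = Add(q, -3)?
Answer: -6203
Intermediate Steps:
Function('h')(q, y) = Add(66, Mul(-6, q)) (Function('h')(q, y) = Add(48, Mul(-6, Add(q, -3))) = Add(48, Mul(-6, Add(-3, q))) = Add(48, Add(18, Mul(-6, q))) = Add(66, Mul(-6, q)))
Add(Mul(-15, Mul(Function('h')(5, 1), 12)), 277) = Add(Mul(-15, Mul(Add(66, Mul(-6, 5)), 12)), 277) = Add(Mul(-15, Mul(Add(66, -30), 12)), 277) = Add(Mul(-15, Mul(36, 12)), 277) = Add(Mul(-15, 432), 277) = Add(-6480, 277) = -6203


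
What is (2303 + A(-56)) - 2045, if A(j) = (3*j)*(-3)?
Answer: 762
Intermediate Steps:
A(j) = -9*j
(2303 + A(-56)) - 2045 = (2303 - 9*(-56)) - 2045 = (2303 + 504) - 2045 = 2807 - 2045 = 762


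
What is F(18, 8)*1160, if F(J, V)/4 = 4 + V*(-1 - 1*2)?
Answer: -92800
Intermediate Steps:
F(J, V) = 16 - 12*V (F(J, V) = 4*(4 + V*(-1 - 1*2)) = 4*(4 + V*(-1 - 2)) = 4*(4 + V*(-3)) = 4*(4 - 3*V) = 16 - 12*V)
F(18, 8)*1160 = (16 - 12*8)*1160 = (16 - 96)*1160 = -80*1160 = -92800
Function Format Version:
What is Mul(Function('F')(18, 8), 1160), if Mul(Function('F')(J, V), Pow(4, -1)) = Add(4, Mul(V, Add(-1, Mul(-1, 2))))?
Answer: -92800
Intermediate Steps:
Function('F')(J, V) = Add(16, Mul(-12, V)) (Function('F')(J, V) = Mul(4, Add(4, Mul(V, Add(-1, Mul(-1, 2))))) = Mul(4, Add(4, Mul(V, Add(-1, -2)))) = Mul(4, Add(4, Mul(V, -3))) = Mul(4, Add(4, Mul(-3, V))) = Add(16, Mul(-12, V)))
Mul(Function('F')(18, 8), 1160) = Mul(Add(16, Mul(-12, 8)), 1160) = Mul(Add(16, -96), 1160) = Mul(-80, 1160) = -92800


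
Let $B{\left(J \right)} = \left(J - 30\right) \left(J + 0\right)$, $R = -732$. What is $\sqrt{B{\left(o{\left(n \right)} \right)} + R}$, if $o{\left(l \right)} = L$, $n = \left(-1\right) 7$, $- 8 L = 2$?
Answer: $\frac{i \sqrt{11591}}{4} \approx 26.915 i$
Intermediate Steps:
$L = - \frac{1}{4}$ ($L = \left(- \frac{1}{8}\right) 2 = - \frac{1}{4} \approx -0.25$)
$n = -7$
$o{\left(l \right)} = - \frac{1}{4}$
$B{\left(J \right)} = J \left(-30 + J\right)$ ($B{\left(J \right)} = \left(-30 + J\right) J = J \left(-30 + J\right)$)
$\sqrt{B{\left(o{\left(n \right)} \right)} + R} = \sqrt{- \frac{-30 - \frac{1}{4}}{4} - 732} = \sqrt{\left(- \frac{1}{4}\right) \left(- \frac{121}{4}\right) - 732} = \sqrt{\frac{121}{16} - 732} = \sqrt{- \frac{11591}{16}} = \frac{i \sqrt{11591}}{4}$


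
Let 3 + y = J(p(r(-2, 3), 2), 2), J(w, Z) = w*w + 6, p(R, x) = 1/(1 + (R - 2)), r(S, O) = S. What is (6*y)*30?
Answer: 560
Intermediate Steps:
p(R, x) = 1/(-1 + R) (p(R, x) = 1/(1 + (-2 + R)) = 1/(-1 + R))
J(w, Z) = 6 + w**2 (J(w, Z) = w**2 + 6 = 6 + w**2)
y = 28/9 (y = -3 + (6 + (1/(-1 - 2))**2) = -3 + (6 + (1/(-3))**2) = -3 + (6 + (-1/3)**2) = -3 + (6 + 1/9) = -3 + 55/9 = 28/9 ≈ 3.1111)
(6*y)*30 = (6*(28/9))*30 = (56/3)*30 = 560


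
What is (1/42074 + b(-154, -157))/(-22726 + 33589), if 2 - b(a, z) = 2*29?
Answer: -785381/152349954 ≈ -0.0051551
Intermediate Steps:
b(a, z) = -56 (b(a, z) = 2 - 2*29 = 2 - 1*58 = 2 - 58 = -56)
(1/42074 + b(-154, -157))/(-22726 + 33589) = (1/42074 - 56)/(-22726 + 33589) = (1/42074 - 56)/10863 = -2356143/42074*1/10863 = -785381/152349954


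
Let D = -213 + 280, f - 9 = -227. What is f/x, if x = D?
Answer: -218/67 ≈ -3.2537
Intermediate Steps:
f = -218 (f = 9 - 227 = -218)
D = 67
x = 67
f/x = -218/67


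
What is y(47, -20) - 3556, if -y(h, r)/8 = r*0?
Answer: -3556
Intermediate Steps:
y(h, r) = 0 (y(h, r) = -8*r*0 = -8*0 = 0)
y(47, -20) - 3556 = 0 - 3556 = -3556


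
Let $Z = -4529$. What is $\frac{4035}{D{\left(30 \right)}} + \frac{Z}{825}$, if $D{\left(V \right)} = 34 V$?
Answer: $- \frac{86047}{56100} \approx -1.5338$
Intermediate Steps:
$\frac{4035}{D{\left(30 \right)}} + \frac{Z}{825} = \frac{4035}{34 \cdot 30} - \frac{4529}{825} = \frac{4035}{1020} - \frac{4529}{825} = 4035 \cdot \frac{1}{1020} - \frac{4529}{825} = \frac{269}{68} - \frac{4529}{825} = - \frac{86047}{56100}$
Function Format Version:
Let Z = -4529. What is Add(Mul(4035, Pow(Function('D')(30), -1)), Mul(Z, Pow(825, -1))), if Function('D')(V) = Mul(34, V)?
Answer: Rational(-86047, 56100) ≈ -1.5338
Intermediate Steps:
Add(Mul(4035, Pow(Function('D')(30), -1)), Mul(Z, Pow(825, -1))) = Add(Mul(4035, Pow(Mul(34, 30), -1)), Mul(-4529, Pow(825, -1))) = Add(Mul(4035, Pow(1020, -1)), Mul(-4529, Rational(1, 825))) = Add(Mul(4035, Rational(1, 1020)), Rational(-4529, 825)) = Add(Rational(269, 68), Rational(-4529, 825)) = Rational(-86047, 56100)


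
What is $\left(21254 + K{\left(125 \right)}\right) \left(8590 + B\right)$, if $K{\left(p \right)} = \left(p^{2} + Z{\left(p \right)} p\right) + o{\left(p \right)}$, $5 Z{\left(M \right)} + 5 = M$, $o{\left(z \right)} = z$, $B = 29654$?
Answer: $1529912976$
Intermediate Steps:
$Z{\left(M \right)} = -1 + \frac{M}{5}$
$K{\left(p \right)} = p + p^{2} + p \left(-1 + \frac{p}{5}\right)$ ($K{\left(p \right)} = \left(p^{2} + \left(-1 + \frac{p}{5}\right) p\right) + p = \left(p^{2} + p \left(-1 + \frac{p}{5}\right)\right) + p = p + p^{2} + p \left(-1 + \frac{p}{5}\right)$)
$\left(21254 + K{\left(125 \right)}\right) \left(8590 + B\right) = \left(21254 + \frac{6 \cdot 125^{2}}{5}\right) \left(8590 + 29654\right) = \left(21254 + \frac{6}{5} \cdot 15625\right) 38244 = \left(21254 + 18750\right) 38244 = 40004 \cdot 38244 = 1529912976$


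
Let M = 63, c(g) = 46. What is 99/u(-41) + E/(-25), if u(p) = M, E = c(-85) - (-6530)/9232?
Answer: -239807/807800 ≈ -0.29686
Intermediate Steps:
E = 215601/4616 (E = 46 - (-6530)/9232 = 46 - 1*(-3265/4616) = 46 + 3265/4616 = 215601/4616 ≈ 46.707)
u(p) = 63
99/u(-41) + E/(-25) = 99/63 + (215601/4616)/(-25) = 99*(1/63) + (215601/4616)*(-1/25) = 11/7 - 215601/115400 = -239807/807800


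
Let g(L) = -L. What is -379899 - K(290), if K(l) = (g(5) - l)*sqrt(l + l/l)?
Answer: -379899 + 295*sqrt(291) ≈ -3.7487e+5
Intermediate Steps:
K(l) = sqrt(1 + l)*(-5 - l) (K(l) = (-1*5 - l)*sqrt(l + l/l) = (-5 - l)*sqrt(l + 1) = (-5 - l)*sqrt(1 + l) = sqrt(1 + l)*(-5 - l))
-379899 - K(290) = -379899 - sqrt(1 + 290)*(-5 - 1*290) = -379899 - sqrt(291)*(-5 - 290) = -379899 - sqrt(291)*(-295) = -379899 - (-295)*sqrt(291) = -379899 + 295*sqrt(291)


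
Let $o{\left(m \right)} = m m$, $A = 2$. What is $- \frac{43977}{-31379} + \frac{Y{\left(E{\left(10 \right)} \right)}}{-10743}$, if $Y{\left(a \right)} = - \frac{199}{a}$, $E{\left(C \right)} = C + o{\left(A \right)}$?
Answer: $\frac{6620473175}{4719464358} \approx 1.4028$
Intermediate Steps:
$o{\left(m \right)} = m^{2}$
$E{\left(C \right)} = 4 + C$ ($E{\left(C \right)} = C + 2^{2} = C + 4 = 4 + C$)
$- \frac{43977}{-31379} + \frac{Y{\left(E{\left(10 \right)} \right)}}{-10743} = - \frac{43977}{-31379} + \frac{\left(-199\right) \frac{1}{4 + 10}}{-10743} = \left(-43977\right) \left(- \frac{1}{31379}\right) + - \frac{199}{14} \left(- \frac{1}{10743}\right) = \frac{43977}{31379} + \left(-199\right) \frac{1}{14} \left(- \frac{1}{10743}\right) = \frac{43977}{31379} - - \frac{199}{150402} = \frac{43977}{31379} + \frac{199}{150402} = \frac{6620473175}{4719464358}$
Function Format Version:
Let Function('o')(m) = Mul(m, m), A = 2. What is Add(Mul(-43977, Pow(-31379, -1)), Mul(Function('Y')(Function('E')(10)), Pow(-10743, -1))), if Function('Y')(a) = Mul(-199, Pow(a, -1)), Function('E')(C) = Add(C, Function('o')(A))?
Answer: Rational(6620473175, 4719464358) ≈ 1.4028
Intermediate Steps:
Function('o')(m) = Pow(m, 2)
Function('E')(C) = Add(4, C) (Function('E')(C) = Add(C, Pow(2, 2)) = Add(C, 4) = Add(4, C))
Add(Mul(-43977, Pow(-31379, -1)), Mul(Function('Y')(Function('E')(10)), Pow(-10743, -1))) = Add(Mul(-43977, Pow(-31379, -1)), Mul(Mul(-199, Pow(Add(4, 10), -1)), Pow(-10743, -1))) = Add(Mul(-43977, Rational(-1, 31379)), Mul(Mul(-199, Pow(14, -1)), Rational(-1, 10743))) = Add(Rational(43977, 31379), Mul(Mul(-199, Rational(1, 14)), Rational(-1, 10743))) = Add(Rational(43977, 31379), Mul(Rational(-199, 14), Rational(-1, 10743))) = Add(Rational(43977, 31379), Rational(199, 150402)) = Rational(6620473175, 4719464358)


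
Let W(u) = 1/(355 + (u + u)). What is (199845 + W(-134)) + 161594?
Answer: 31445194/87 ≈ 3.6144e+5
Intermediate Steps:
W(u) = 1/(355 + 2*u)
(199845 + W(-134)) + 161594 = (199845 + 1/(355 + 2*(-134))) + 161594 = (199845 + 1/(355 - 268)) + 161594 = (199845 + 1/87) + 161594 = 17386516/87 + 161594 = 31445194/87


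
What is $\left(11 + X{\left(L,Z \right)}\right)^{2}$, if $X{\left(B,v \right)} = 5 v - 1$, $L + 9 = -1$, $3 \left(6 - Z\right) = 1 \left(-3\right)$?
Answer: $2025$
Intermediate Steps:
$Z = 7$ ($Z = 6 - \frac{1 \left(-3\right)}{3} = 6 - -1 = 6 + 1 = 7$)
$L = -10$ ($L = -9 - 1 = -10$)
$X{\left(B,v \right)} = -1 + 5 v$
$\left(11 + X{\left(L,Z \right)}\right)^{2} = \left(11 + \left(-1 + 5 \cdot 7\right)\right)^{2} = \left(11 + \left(-1 + 35\right)\right)^{2} = \left(11 + 34\right)^{2} = 45^{2} = 2025$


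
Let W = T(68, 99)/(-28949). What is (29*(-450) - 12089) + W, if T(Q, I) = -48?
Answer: -727748863/28949 ≈ -25139.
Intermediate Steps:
W = 48/28949 (W = -48/(-28949) = -48*(-1/28949) = 48/28949 ≈ 0.0016581)
(29*(-450) - 12089) + W = (29*(-450) - 12089) + 48/28949 = (-13050 - 12089) + 48/28949 = -25139 + 48/28949 = -727748863/28949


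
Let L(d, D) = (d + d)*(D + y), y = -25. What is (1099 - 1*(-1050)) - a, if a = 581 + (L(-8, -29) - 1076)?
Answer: 1780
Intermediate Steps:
L(d, D) = 2*d*(-25 + D) (L(d, D) = (d + d)*(D - 25) = (2*d)*(-25 + D) = 2*d*(-25 + D))
a = 369 (a = 581 + (2*(-8)*(-25 - 29) - 1076) = 581 + (2*(-8)*(-54) - 1076) = 581 + (864 - 1076) = 581 - 212 = 369)
(1099 - 1*(-1050)) - a = (1099 - 1*(-1050)) - 1*369 = (1099 + 1050) - 369 = 2149 - 369 = 1780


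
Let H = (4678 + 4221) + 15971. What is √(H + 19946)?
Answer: 4*√2801 ≈ 211.70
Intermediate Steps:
H = 24870 (H = 8899 + 15971 = 24870)
√(H + 19946) = √(24870 + 19946) = √44816 = 4*√2801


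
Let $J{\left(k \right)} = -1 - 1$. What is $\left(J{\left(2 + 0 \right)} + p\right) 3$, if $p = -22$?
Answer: $-72$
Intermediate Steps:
$J{\left(k \right)} = -2$
$\left(J{\left(2 + 0 \right)} + p\right) 3 = \left(-2 - 22\right) 3 = \left(-24\right) 3 = -72$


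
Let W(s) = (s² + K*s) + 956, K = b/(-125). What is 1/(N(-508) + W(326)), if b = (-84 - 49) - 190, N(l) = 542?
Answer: 125/13577048 ≈ 9.2067e-6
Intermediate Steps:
b = -323 (b = -133 - 190 = -323)
K = 323/125 (K = -323/(-125) = -323*(-1/125) = 323/125 ≈ 2.5840)
W(s) = 956 + s² + 323*s/125 (W(s) = (s² + 323*s/125) + 956 = 956 + s² + 323*s/125)
1/(N(-508) + W(326)) = 1/(542 + (956 + 326² + (323/125)*326)) = 1/(542 + (956 + 106276 + 105298/125)) = 1/(542 + 13509298/125) = 1/(13577048/125) = 125/13577048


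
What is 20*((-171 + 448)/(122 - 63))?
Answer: 5540/59 ≈ 93.898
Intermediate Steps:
20*((-171 + 448)/(122 - 63)) = 20*(277/59) = 5540/59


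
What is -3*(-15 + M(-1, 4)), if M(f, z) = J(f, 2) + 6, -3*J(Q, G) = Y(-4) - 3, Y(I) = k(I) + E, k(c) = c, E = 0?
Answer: 20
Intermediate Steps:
Y(I) = I (Y(I) = I + 0 = I)
J(Q, G) = 7/3 (J(Q, G) = -(-4 - 3)/3 = -⅓*(-7) = 7/3)
M(f, z) = 25/3 (M(f, z) = 7/3 + 6 = 25/3)
-3*(-15 + M(-1, 4)) = -3*(-15 + 25/3) = -3*(-20/3) = 20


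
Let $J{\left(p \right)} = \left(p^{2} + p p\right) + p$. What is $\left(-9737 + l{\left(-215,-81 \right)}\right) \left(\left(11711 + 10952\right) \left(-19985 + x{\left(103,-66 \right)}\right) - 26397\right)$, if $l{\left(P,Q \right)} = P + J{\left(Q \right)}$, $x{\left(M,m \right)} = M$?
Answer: $-1391940971507$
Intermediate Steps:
$J{\left(p \right)} = p + 2 p^{2}$ ($J{\left(p \right)} = \left(p^{2} + p^{2}\right) + p = 2 p^{2} + p = p + 2 p^{2}$)
$l{\left(P,Q \right)} = P + Q \left(1 + 2 Q\right)$
$\left(-9737 + l{\left(-215,-81 \right)}\right) \left(\left(11711 + 10952\right) \left(-19985 + x{\left(103,-66 \right)}\right) - 26397\right) = \left(-9737 - \left(215 + 81 \left(1 + 2 \left(-81\right)\right)\right)\right) \left(\left(11711 + 10952\right) \left(-19985 + 103\right) - 26397\right) = \left(-9737 - \left(215 + 81 \left(1 - 162\right)\right)\right) \left(22663 \left(-19882\right) - 26397\right) = \left(-9737 - -12826\right) \left(-450585766 - 26397\right) = \left(-9737 + \left(-215 + 13041\right)\right) \left(-450612163\right) = \left(-9737 + 12826\right) \left(-450612163\right) = 3089 \left(-450612163\right) = -1391940971507$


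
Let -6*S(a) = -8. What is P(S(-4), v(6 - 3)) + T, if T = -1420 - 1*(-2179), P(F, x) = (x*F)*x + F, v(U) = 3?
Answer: 2317/3 ≈ 772.33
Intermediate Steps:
S(a) = 4/3 (S(a) = -⅙*(-8) = 4/3)
P(F, x) = F + F*x² (P(F, x) = (F*x)*x + F = F*x² + F = F + F*x²)
T = 759 (T = -1420 + 2179 = 759)
P(S(-4), v(6 - 3)) + T = 4*(1 + 3²)/3 + 759 = 4*(1 + 9)/3 + 759 = (4/3)*10 + 759 = 40/3 + 759 = 2317/3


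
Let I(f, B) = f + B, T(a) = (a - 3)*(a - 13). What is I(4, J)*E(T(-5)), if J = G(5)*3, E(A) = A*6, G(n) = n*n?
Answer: 68256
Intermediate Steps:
T(a) = (-13 + a)*(-3 + a) (T(a) = (-3 + a)*(-13 + a) = (-13 + a)*(-3 + a))
G(n) = n²
E(A) = 6*A
J = 75 (J = 5²*3 = 25*3 = 75)
I(f, B) = B + f
I(4, J)*E(T(-5)) = (75 + 4)*(6*(39 + (-5)² - 16*(-5))) = 79*(6*(39 + 25 + 80)) = 79*(6*144) = 79*864 = 68256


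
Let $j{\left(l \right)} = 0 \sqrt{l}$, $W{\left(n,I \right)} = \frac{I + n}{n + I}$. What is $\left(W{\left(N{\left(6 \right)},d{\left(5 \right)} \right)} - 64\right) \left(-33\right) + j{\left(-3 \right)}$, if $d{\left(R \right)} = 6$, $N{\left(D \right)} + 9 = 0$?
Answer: $2079$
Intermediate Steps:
$N{\left(D \right)} = -9$ ($N{\left(D \right)} = -9 + 0 = -9$)
$W{\left(n,I \right)} = 1$ ($W{\left(n,I \right)} = \frac{I + n}{I + n} = 1$)
$j{\left(l \right)} = 0$
$\left(W{\left(N{\left(6 \right)},d{\left(5 \right)} \right)} - 64\right) \left(-33\right) + j{\left(-3 \right)} = \left(1 - 64\right) \left(-33\right) + 0 = \left(-63\right) \left(-33\right) + 0 = 2079 + 0 = 2079$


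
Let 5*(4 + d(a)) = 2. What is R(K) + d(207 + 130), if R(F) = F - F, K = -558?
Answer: -18/5 ≈ -3.6000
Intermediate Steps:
d(a) = -18/5 (d(a) = -4 + (⅕)*2 = -4 + ⅖ = -18/5)
R(F) = 0
R(K) + d(207 + 130) = 0 - 18/5 = -18/5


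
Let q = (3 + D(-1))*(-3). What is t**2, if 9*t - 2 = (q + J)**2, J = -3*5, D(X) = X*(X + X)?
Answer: 813604/81 ≈ 10045.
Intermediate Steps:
D(X) = 2*X**2 (D(X) = X*(2*X) = 2*X**2)
J = -15
q = -15 (q = (3 + 2*(-1)**2)*(-3) = (3 + 2*1)*(-3) = (3 + 2)*(-3) = 5*(-3) = -15)
t = 902/9 (t = 2/9 + (-15 - 15)**2/9 = 2/9 + (1/9)*(-30)**2 = 2/9 + (1/9)*900 = 2/9 + 100 = 902/9 ≈ 100.22)
t**2 = (902/9)**2 = 813604/81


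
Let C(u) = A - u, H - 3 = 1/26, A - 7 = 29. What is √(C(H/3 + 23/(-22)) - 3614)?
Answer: 2*I*√164623173/429 ≈ 59.816*I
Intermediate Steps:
A = 36 (A = 7 + 29 = 36)
H = 79/26 (H = 3 + 1/26 = 79/26 ≈ 3.0385)
C(u) = 36 - u
√(C(H/3 + 23/(-22)) - 3614) = √((36 - ((79/26)/3 + 23/(-22))) - 3614) = √((36 - ((79/26)*(⅓) + 23*(-1/22))) - 3614) = √((36 - (79/78 - 23/22)) - 3614) = √((36 - 1*(-14/429)) - 3614) = √((36 + 14/429) - 3614) = √(15458/429 - 3614) = √(-1534948/429) = 2*I*√164623173/429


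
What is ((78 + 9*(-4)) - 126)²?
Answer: 7056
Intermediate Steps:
((78 + 9*(-4)) - 126)² = ((78 - 36) - 126)² = (42 - 126)² = (-84)² = 7056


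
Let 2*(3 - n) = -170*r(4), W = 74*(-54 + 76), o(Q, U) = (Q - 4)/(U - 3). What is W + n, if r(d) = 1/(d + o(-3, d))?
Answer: 4808/3 ≈ 1602.7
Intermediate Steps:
o(Q, U) = (-4 + Q)/(-3 + U)
r(d) = 1/(d - 7/(-3 + d)) (r(d) = 1/(d + (-4 - 3)/(-3 + d)) = 1/(d - 7/(-3 + d)))
W = 1628 (W = 74*22 = 1628)
n = -76/3 (n = 3 - (-85)*(-3 + 4)/(-7 + 4*(-3 + 4)) = 3 - (-85)*1/(-7 + 4*1) = 3 - (-85)*1/(-7 + 4) = 3 - (-85)*1/(-3) = 3 - (-85)*(-⅓*1) = 3 - (-85)*(-1)/3 = 3 - ½*170/3 = 3 - 85/3 = -76/3 ≈ -25.333)
W + n = 1628 - 76/3 = 4808/3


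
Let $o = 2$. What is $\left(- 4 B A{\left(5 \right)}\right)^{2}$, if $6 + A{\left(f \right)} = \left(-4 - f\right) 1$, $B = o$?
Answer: $14400$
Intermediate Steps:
$B = 2$
$A{\left(f \right)} = -10 - f$ ($A{\left(f \right)} = -6 + \left(-4 - f\right) 1 = -6 - \left(4 + f\right) = -10 - f$)
$\left(- 4 B A{\left(5 \right)}\right)^{2} = \left(\left(-4\right) 2 \left(-10 - 5\right)\right)^{2} = \left(- 8 \left(-10 - 5\right)\right)^{2} = \left(\left(-8\right) \left(-15\right)\right)^{2} = 120^{2} = 14400$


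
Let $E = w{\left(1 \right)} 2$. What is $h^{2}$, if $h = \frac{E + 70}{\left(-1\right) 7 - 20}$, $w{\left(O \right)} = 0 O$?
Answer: $\frac{4900}{729} \approx 6.7215$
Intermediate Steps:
$w{\left(O \right)} = 0$
$E = 0$ ($E = 0 \cdot 2 = 0$)
$h = - \frac{70}{27}$ ($h = \frac{0 + 70}{\left(-1\right) 7 - 20} = \frac{70}{-7 - 20} = \frac{70}{-27} = 70 \left(- \frac{1}{27}\right) = - \frac{70}{27} \approx -2.5926$)
$h^{2} = \left(- \frac{70}{27}\right)^{2} = \frac{4900}{729}$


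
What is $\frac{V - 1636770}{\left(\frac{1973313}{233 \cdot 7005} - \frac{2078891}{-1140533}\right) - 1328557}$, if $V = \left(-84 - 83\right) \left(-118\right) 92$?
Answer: $- \frac{109323165219439330}{824384585109237507} \approx -0.13261$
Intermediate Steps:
$V = 1812952$ ($V = \left(-167\right) \left(-118\right) 92 = 19706 \cdot 92 = 1812952$)
$\frac{V - 1636770}{\left(\frac{1973313}{233 \cdot 7005} - \frac{2078891}{-1140533}\right) - 1328557} = \frac{1812952 - 1636770}{\left(\frac{1973313}{233 \cdot 7005} - \frac{2078891}{-1140533}\right) - 1328557} = \frac{176182}{\left(\frac{1973313}{1632165} - - \frac{2078891}{1140533}\right) - 1328557} = \frac{176182}{\left(1973313 \cdot \frac{1}{1632165} + \frac{2078891}{1140533}\right) - 1328557} = \frac{176182}{\left(\frac{657771}{544055} + \frac{2078891}{1140533}\right) - 1328557} = \frac{176182}{\frac{1881240574948}{620512681315} - 1328557} = \frac{176182}{- \frac{824384585109237507}{620512681315}} = 176182 \left(- \frac{620512681315}{824384585109237507}\right) = - \frac{109323165219439330}{824384585109237507}$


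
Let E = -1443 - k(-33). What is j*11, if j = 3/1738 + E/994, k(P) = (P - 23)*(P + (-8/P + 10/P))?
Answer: -4292006/117789 ≈ -36.438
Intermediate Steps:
k(P) = (-23 + P)*(P + 2/P)
E = -108715/33 (E = -1443 - (2 + (-33)**2 - 46/(-33) - 23*(-33)) = -1443 - (2 + 1089 - 46*(-1/33) + 759) = -1443 - (2 + 1089 + 46/33 + 759) = -1443 - 1*61096/33 = -1443 - 61096/33 = -108715/33 ≈ -3294.4)
j = -4292006/1295679 (j = 3/1738 - 108715/33/994 = 3*(1/1738) - 108715/33*1/994 = 3/1738 - 108715/32802 = -4292006/1295679 ≈ -3.3126)
j*11 = -4292006/1295679*11 = -4292006/117789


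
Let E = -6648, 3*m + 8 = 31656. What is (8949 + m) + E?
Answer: 38551/3 ≈ 12850.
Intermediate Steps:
m = 31648/3 (m = -8/3 + (⅓)*31656 = -8/3 + 10552 = 31648/3 ≈ 10549.)
(8949 + m) + E = (8949 + 31648/3) - 6648 = 58495/3 - 6648 = 38551/3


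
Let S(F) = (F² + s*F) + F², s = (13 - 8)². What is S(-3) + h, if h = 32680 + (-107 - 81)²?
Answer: 67967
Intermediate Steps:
s = 25 (s = 5² = 25)
S(F) = 2*F² + 25*F (S(F) = (F² + 25*F) + F² = 2*F² + 25*F)
h = 68024 (h = 32680 + (-188)² = 32680 + 35344 = 68024)
S(-3) + h = -3*(25 + 2*(-3)) + 68024 = -3*(25 - 6) + 68024 = -3*19 + 68024 = -57 + 68024 = 67967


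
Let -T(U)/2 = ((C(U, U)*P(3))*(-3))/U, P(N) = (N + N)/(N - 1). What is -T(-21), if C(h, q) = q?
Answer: -18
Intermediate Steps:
P(N) = 2*N/(-1 + N) (P(N) = (2*N)/(-1 + N) = 2*N/(-1 + N))
T(U) = 18 (T(U) = -2*(U*(2*3/(-1 + 3)))*(-3)/U = -2*(U*(2*3/2))*(-3)/U = -2*(U*(2*3*(½)))*(-3)/U = -2*(U*3)*(-3)/U = -2*(3*U)*(-3)/U = -2*(-9*U)/U = -2*(-9) = 18)
-T(-21) = -1*18 = -18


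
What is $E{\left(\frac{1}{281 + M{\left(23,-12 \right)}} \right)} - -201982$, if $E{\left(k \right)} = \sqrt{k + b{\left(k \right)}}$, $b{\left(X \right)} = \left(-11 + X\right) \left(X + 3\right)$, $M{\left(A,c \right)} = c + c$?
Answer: $201982 + \frac{i \sqrt{2181415}}{257} \approx 2.0198 \cdot 10^{5} + 5.7469 i$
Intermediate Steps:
$M{\left(A,c \right)} = 2 c$
$b{\left(X \right)} = \left(-11 + X\right) \left(3 + X\right)$
$E{\left(k \right)} = \sqrt{-33 + k^{2} - 7 k}$ ($E{\left(k \right)} = \sqrt{k - \left(33 - k^{2} + 8 k\right)} = \sqrt{-33 + k^{2} - 7 k}$)
$E{\left(\frac{1}{281 + M{\left(23,-12 \right)}} \right)} - -201982 = \sqrt{-33 + \left(\frac{1}{281 + 2 \left(-12\right)}\right)^{2} - \frac{7}{281 + 2 \left(-12\right)}} - -201982 = \sqrt{-33 + \left(\frac{1}{281 - 24}\right)^{2} - \frac{7}{281 - 24}} + 201982 = \sqrt{-33 + \left(\frac{1}{257}\right)^{2} - \frac{7}{257}} + 201982 = \sqrt{-33 + \frac{1}{66049} - \frac{7}{257}} + 201982 = \sqrt{- \frac{2181415}{66049}} + 201982 = \frac{i \sqrt{2181415}}{257} + 201982 = 201982 + \frac{i \sqrt{2181415}}{257}$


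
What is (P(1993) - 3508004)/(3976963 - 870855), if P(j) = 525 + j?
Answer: -1752743/1553054 ≈ -1.1286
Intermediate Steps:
(P(1993) - 3508004)/(3976963 - 870855) = ((525 + 1993) - 3508004)/(3976963 - 870855) = (2518 - 3508004)/3106108 = -3505486*1/3106108 = -1752743/1553054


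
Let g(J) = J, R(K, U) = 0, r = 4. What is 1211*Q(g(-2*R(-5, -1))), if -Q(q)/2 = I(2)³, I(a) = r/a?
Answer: -19376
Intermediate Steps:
I(a) = 4/a
Q(q) = -16 (Q(q) = -2*(4/2)³ = -2*(4*(½))³ = -2*2³ = -2*8 = -16)
1211*Q(g(-2*R(-5, -1))) = 1211*(-16) = -19376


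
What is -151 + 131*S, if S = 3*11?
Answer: 4172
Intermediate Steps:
S = 33
-151 + 131*S = -151 + 131*33 = -151 + 4323 = 4172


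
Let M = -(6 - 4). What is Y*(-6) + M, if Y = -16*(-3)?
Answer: -290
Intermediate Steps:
Y = 48
M = -2 (M = -1*2 = -2)
Y*(-6) + M = 48*(-6) - 2 = -288 - 2 = -290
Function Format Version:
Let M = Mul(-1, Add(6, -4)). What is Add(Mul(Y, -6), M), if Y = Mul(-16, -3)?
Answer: -290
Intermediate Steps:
Y = 48
M = -2 (M = Mul(-1, 2) = -2)
Add(Mul(Y, -6), M) = Add(Mul(48, -6), -2) = Add(-288, -2) = -290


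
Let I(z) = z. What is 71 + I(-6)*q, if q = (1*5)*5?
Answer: -79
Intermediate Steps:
q = 25 (q = 5*5 = 25)
71 + I(-6)*q = 71 - 6*25 = 71 - 150 = -79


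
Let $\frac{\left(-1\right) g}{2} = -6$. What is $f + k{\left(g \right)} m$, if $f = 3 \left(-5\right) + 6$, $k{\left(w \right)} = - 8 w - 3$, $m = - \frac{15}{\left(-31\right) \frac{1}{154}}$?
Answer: $- \frac{228969}{31} \approx -7386.1$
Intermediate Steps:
$m = \frac{2310}{31}$ ($m = - \frac{15}{\left(-31\right) \frac{1}{154}} = - \frac{15}{- \frac{31}{154}} = \left(-15\right) \left(- \frac{154}{31}\right) = \frac{2310}{31} \approx 74.516$)
$g = 12$ ($g = \left(-2\right) \left(-6\right) = 12$)
$k{\left(w \right)} = -3 - 8 w$
$f = -9$ ($f = -15 + 6 = -9$)
$f + k{\left(g \right)} m = -9 + \left(-3 - 96\right) \frac{2310}{31} = -9 - \frac{228690}{31} = - \frac{228969}{31}$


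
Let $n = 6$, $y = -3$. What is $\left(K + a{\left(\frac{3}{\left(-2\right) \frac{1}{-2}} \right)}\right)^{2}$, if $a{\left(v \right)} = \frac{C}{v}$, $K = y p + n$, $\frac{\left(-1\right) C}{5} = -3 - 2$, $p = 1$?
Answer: $\frac{1156}{9} \approx 128.44$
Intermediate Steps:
$C = 25$ ($C = - 5 \left(-3 - 2\right) = \left(-5\right) \left(-5\right) = 25$)
$K = 3$ ($K = \left(-3\right) 1 + 6 = -3 + 6 = 3$)
$a{\left(v \right)} = \frac{25}{v}$
$\left(K + a{\left(\frac{3}{\left(-2\right) \frac{1}{-2}} \right)}\right)^{2} = \left(3 + \frac{25}{3 \frac{1}{\left(-2\right) \frac{1}{-2}}}\right)^{2} = \left(3 + \frac{25}{3 \frac{1}{\left(-2\right) \left(- \frac{1}{2}\right)}}\right)^{2} = \left(3 + \frac{25}{3 \cdot 1^{-1}}\right)^{2} = \left(3 + \frac{25}{3 \cdot 1}\right)^{2} = \left(3 + \frac{25}{3}\right)^{2} = \left(\frac{34}{3}\right)^{2} = \frac{1156}{9}$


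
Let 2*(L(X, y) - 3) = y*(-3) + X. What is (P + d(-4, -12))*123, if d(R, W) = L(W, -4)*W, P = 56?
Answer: 2460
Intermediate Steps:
L(X, y) = 3 + X/2 - 3*y/2 (L(X, y) = 3 + (y*(-3) + X)/2 = 3 + (-3*y + X)/2 = 3 + (X - 3*y)/2 = 3 + (X/2 - 3*y/2) = 3 + X/2 - 3*y/2)
d(R, W) = W*(9 + W/2) (d(R, W) = (3 + W/2 - 3/2*(-4))*W = (3 + W/2 + 6)*W = (9 + W/2)*W = W*(9 + W/2))
(P + d(-4, -12))*123 = (56 + (1/2)*(-12)*(18 - 12))*123 = (56 + (1/2)*(-12)*6)*123 = (56 - 36)*123 = 20*123 = 2460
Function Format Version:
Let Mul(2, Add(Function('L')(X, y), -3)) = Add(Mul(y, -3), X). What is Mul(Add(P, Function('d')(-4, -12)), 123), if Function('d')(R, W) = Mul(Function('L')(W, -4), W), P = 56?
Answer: 2460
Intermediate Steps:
Function('L')(X, y) = Add(3, Mul(Rational(1, 2), X), Mul(Rational(-3, 2), y)) (Function('L')(X, y) = Add(3, Mul(Rational(1, 2), Add(Mul(y, -3), X))) = Add(3, Mul(Rational(1, 2), Add(Mul(-3, y), X))) = Add(3, Mul(Rational(1, 2), Add(X, Mul(-3, y)))) = Add(3, Add(Mul(Rational(1, 2), X), Mul(Rational(-3, 2), y))) = Add(3, Mul(Rational(1, 2), X), Mul(Rational(-3, 2), y)))
Function('d')(R, W) = Mul(W, Add(9, Mul(Rational(1, 2), W))) (Function('d')(R, W) = Mul(Add(3, Mul(Rational(1, 2), W), Mul(Rational(-3, 2), -4)), W) = Mul(Add(3, Mul(Rational(1, 2), W), 6), W) = Mul(Add(9, Mul(Rational(1, 2), W)), W) = Mul(W, Add(9, Mul(Rational(1, 2), W))))
Mul(Add(P, Function('d')(-4, -12)), 123) = Mul(Add(56, Mul(Rational(1, 2), -12, Add(18, -12))), 123) = Mul(Add(56, Mul(Rational(1, 2), -12, 6)), 123) = Mul(Add(56, -36), 123) = Mul(20, 123) = 2460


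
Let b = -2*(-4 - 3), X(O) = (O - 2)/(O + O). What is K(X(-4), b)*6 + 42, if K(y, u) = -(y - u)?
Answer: 243/2 ≈ 121.50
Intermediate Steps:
X(O) = (-2 + O)/(2*O) (X(O) = (-2 + O)/((2*O)) = (-2 + O)*(1/(2*O)) = (-2 + O)/(2*O))
b = 14 (b = -2*(-7) = 14)
K(y, u) = u - y
K(X(-4), b)*6 + 42 = (14 - (-2 - 4)/(2*(-4)))*6 + 42 = (14 - (-1)*(-6)/(2*4))*6 + 42 = (14 - 1*3/4)*6 + 42 = (14 - 3/4)*6 + 42 = (53/4)*6 + 42 = 159/2 + 42 = 243/2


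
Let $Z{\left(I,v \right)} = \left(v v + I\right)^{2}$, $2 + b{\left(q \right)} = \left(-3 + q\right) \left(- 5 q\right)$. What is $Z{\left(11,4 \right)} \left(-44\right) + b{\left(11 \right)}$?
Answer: $-32518$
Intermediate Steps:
$b{\left(q \right)} = -2 - 5 q \left(-3 + q\right)$ ($b{\left(q \right)} = -2 + \left(-3 + q\right) \left(- 5 q\right) = -2 - 5 q \left(-3 + q\right)$)
$Z{\left(I,v \right)} = \left(I + v^{2}\right)^{2}$ ($Z{\left(I,v \right)} = \left(v^{2} + I\right)^{2} = \left(I + v^{2}\right)^{2}$)
$Z{\left(11,4 \right)} \left(-44\right) + b{\left(11 \right)} = \left(11 + 4^{2}\right)^{2} \left(-44\right) - \left(-163 + 605\right) = \left(11 + 16\right)^{2} \left(-44\right) - 442 = 27^{2} \left(-44\right) - 442 = 729 \left(-44\right) - 442 = -32076 - 442 = -32518$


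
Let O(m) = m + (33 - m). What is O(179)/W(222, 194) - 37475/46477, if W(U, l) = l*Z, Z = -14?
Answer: -103315841/126231532 ≈ -0.81846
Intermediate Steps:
W(U, l) = -14*l (W(U, l) = l*(-14) = -14*l)
O(m) = 33
O(179)/W(222, 194) - 37475/46477 = 33/((-14*194)) - 37475/46477 = 33/(-2716) - 37475*1/46477 = 33*(-1/2716) - 37475/46477 = -33/2716 - 37475/46477 = -103315841/126231532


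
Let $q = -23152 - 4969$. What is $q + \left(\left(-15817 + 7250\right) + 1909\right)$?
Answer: $-34779$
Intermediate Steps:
$q = -28121$
$q + \left(\left(-15817 + 7250\right) + 1909\right) = -28121 + \left(\left(-15817 + 7250\right) + 1909\right) = -28121 + \left(-8567 + 1909\right) = -28121 - 6658 = -34779$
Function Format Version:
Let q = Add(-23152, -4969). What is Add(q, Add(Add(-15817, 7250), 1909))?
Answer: -34779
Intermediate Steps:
q = -28121
Add(q, Add(Add(-15817, 7250), 1909)) = Add(-28121, Add(Add(-15817, 7250), 1909)) = Add(-28121, Add(-8567, 1909)) = Add(-28121, -6658) = -34779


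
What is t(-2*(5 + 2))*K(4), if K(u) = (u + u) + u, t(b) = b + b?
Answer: -336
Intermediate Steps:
t(b) = 2*b
K(u) = 3*u (K(u) = 2*u + u = 3*u)
t(-2*(5 + 2))*K(4) = (2*(-2*(5 + 2)))*(3*4) = (2*(-2*7))*12 = (2*(-14))*12 = -28*12 = -336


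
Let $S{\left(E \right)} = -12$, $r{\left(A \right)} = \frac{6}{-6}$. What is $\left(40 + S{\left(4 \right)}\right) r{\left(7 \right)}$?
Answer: $-28$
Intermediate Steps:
$r{\left(A \right)} = -1$ ($r{\left(A \right)} = 6 \left(- \frac{1}{6}\right) = -1$)
$\left(40 + S{\left(4 \right)}\right) r{\left(7 \right)} = \left(40 - 12\right) \left(-1\right) = 28 \left(-1\right) = -28$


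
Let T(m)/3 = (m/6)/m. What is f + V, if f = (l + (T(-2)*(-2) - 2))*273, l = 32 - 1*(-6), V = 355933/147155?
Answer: 1406421958/147155 ≈ 9557.4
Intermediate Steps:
V = 355933/147155 (V = 355933*(1/147155) = 355933/147155 ≈ 2.4188)
T(m) = ½ (T(m) = 3*((m/6)/m) = 3*(⅙) = ½)
l = 38 (l = 32 + 6 = 38)
f = 9555 (f = (38 + ((½)*(-2) - 2))*273 = (38 + (-1 - 2))*273 = (38 - 3)*273 = 35*273 = 9555)
f + V = 9555 + 355933/147155 = 1406421958/147155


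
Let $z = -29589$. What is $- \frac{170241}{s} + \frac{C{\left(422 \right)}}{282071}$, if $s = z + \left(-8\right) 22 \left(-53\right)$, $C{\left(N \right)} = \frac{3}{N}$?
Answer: $\frac{20264460785625}{2411747104082} \approx 8.4024$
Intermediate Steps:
$s = -20261$ ($s = -29589 + \left(-8\right) 22 \left(-53\right) = -29589 - -9328 = -29589 + 9328 = -20261$)
$- \frac{170241}{s} + \frac{C{\left(422 \right)}}{282071} = - \frac{170241}{-20261} + \frac{3 \cdot \frac{1}{422}}{282071} = \left(-170241\right) \left(- \frac{1}{20261}\right) + 3 \cdot \frac{1}{422} \cdot \frac{1}{282071} = \frac{170241}{20261} + \frac{3}{422} \cdot \frac{1}{282071} = \frac{170241}{20261} + \frac{3}{119033962} = \frac{20264460785625}{2411747104082}$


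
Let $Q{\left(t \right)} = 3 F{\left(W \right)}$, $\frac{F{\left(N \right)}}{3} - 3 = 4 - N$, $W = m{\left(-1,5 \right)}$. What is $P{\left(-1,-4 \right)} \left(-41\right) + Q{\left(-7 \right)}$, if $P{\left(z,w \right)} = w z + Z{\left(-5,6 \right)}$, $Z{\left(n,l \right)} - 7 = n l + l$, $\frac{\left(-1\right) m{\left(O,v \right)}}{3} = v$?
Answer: $731$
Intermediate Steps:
$m{\left(O,v \right)} = - 3 v$
$W = -15$ ($W = \left(-3\right) 5 = -15$)
$Z{\left(n,l \right)} = 7 + l + l n$ ($Z{\left(n,l \right)} = 7 + \left(n l + l\right) = 7 + \left(l n + l\right) = 7 + \left(l + l n\right) = 7 + l + l n$)
$F{\left(N \right)} = 21 - 3 N$ ($F{\left(N \right)} = 9 + 3 \left(4 - N\right) = 9 - \left(-12 + 3 N\right) = 21 - 3 N$)
$P{\left(z,w \right)} = -17 + w z$ ($P{\left(z,w \right)} = w z + \left(7 + 6 + 6 \left(-5\right)\right) = w z + \left(7 + 6 - 30\right) = w z - 17 = -17 + w z$)
$Q{\left(t \right)} = 198$ ($Q{\left(t \right)} = 3 \left(21 - -45\right) = 3 \left(21 + 45\right) = 3 \cdot 66 = 198$)
$P{\left(-1,-4 \right)} \left(-41\right) + Q{\left(-7 \right)} = \left(-17 - -4\right) \left(-41\right) + 198 = \left(-17 + 4\right) \left(-41\right) + 198 = \left(-13\right) \left(-41\right) + 198 = 533 + 198 = 731$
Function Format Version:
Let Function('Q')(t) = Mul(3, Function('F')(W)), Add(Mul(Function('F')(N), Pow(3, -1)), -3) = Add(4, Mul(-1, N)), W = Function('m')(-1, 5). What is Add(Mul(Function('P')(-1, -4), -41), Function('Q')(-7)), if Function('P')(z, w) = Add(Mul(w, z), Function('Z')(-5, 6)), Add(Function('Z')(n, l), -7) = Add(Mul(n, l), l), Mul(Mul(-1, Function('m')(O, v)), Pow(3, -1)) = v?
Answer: 731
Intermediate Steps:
Function('m')(O, v) = Mul(-3, v)
W = -15 (W = Mul(-3, 5) = -15)
Function('Z')(n, l) = Add(7, l, Mul(l, n)) (Function('Z')(n, l) = Add(7, Add(Mul(n, l), l)) = Add(7, Add(Mul(l, n), l)) = Add(7, Add(l, Mul(l, n))) = Add(7, l, Mul(l, n)))
Function('F')(N) = Add(21, Mul(-3, N)) (Function('F')(N) = Add(9, Mul(3, Add(4, Mul(-1, N)))) = Add(9, Add(12, Mul(-3, N))) = Add(21, Mul(-3, N)))
Function('P')(z, w) = Add(-17, Mul(w, z)) (Function('P')(z, w) = Add(Mul(w, z), Add(7, 6, Mul(6, -5))) = Add(Mul(w, z), Add(7, 6, -30)) = Add(Mul(w, z), -17) = Add(-17, Mul(w, z)))
Function('Q')(t) = 198 (Function('Q')(t) = Mul(3, Add(21, Mul(-3, -15))) = Mul(3, Add(21, 45)) = Mul(3, 66) = 198)
Add(Mul(Function('P')(-1, -4), -41), Function('Q')(-7)) = Add(Mul(Add(-17, Mul(-4, -1)), -41), 198) = Add(Mul(Add(-17, 4), -41), 198) = Add(Mul(-13, -41), 198) = Add(533, 198) = 731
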